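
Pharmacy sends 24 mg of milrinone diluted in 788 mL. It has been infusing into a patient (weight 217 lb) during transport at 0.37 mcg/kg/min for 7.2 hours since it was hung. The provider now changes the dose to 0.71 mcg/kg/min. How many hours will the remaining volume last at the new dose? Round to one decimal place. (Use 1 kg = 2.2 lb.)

2.0 hours

Initial rate:
Weight = 217 lb ÷ 2.2 lb/kg = 98.63636 kg
Dose = 0.37 mcg/kg/min × 98.63636 kg = 36.49545 mcg/min
36.49545 mcg/min × 60 min/hr = 2189.727 mcg/hr
Concentration = 24 mg ÷ 788 mL = 0.03045685 mg/mL = 30.45685 mcg/mL
Rate = 2189.727 mcg/hr ÷ 30.45685 mcg/mL = 71.89605 mL/hr
Volume infused so far = 71.89605 mL/hr × 7.2 hr = 517.6515 mL
Volume remaining = 788 − 517.6515 = 270.3485 mL
New rate:
Dose = 0.71 mcg/kg/min × 98.63636 kg = 70.03182 mcg/min
70.03182 mcg/min × 60 min/hr = 4201.909 mcg/hr
Rate = 4201.909 mcg/hr ÷ 30.45685 mcg/mL = 137.9627 mL/hr
Time remaining = 270.3485 mL ÷ 137.9627 mL/hr = 1.959577 hr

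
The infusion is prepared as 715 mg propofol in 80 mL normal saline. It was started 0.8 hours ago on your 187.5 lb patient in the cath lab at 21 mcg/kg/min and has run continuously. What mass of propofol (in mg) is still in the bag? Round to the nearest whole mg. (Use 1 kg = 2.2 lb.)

Weight = 187.5 lb ÷ 2.2 lb/kg = 85.22727 kg
Dose = 21 mcg/kg/min × 85.22727 kg = 1789.773 mcg/min
1789.773 mcg/min × 60 min/hr = 107386.4 mcg/hr
Concentration = 715 mg ÷ 80 mL = 8.9375 mg/mL = 8937.5 mcg/mL
Rate = 107386.4 mcg/hr ÷ 8937.5 mcg/mL = 12.01526 mL/hr
Volume infused = 12.01526 mL/hr × 0.8 hr = 9.612206 mL
Volume remaining = 80 − 9.612206 = 70.38779 mL
Drug remaining = 70.38779 mL × 8937.5 mcg/mL = 629090.9 mcg = 629.0909 mg

629 mg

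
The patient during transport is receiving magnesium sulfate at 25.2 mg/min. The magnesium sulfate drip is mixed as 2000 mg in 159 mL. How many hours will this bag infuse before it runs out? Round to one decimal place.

25.2 mg/min × 60 min/hr = 1512 mg/hr
Concentration = 2000 mg ÷ 159 mL = 12.57862 mg/mL
Rate = 1512 mg/hr ÷ 12.57862 mg/mL = 120.204 mL/hr
Duration = 159 mL ÷ 120.204 mL/hr = 1.322751 hr

1.3 hours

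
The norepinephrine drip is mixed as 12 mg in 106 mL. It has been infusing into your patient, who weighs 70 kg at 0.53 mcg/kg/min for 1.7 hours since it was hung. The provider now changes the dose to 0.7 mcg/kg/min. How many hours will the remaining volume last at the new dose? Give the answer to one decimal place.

2.8 hours

Initial rate:
Dose = 0.53 mcg/kg/min × 70 kg = 37.1 mcg/min
37.1 mcg/min × 60 min/hr = 2226 mcg/hr
Concentration = 12 mg ÷ 106 mL = 0.1132075 mg/mL = 113.2075 mcg/mL
Rate = 2226 mcg/hr ÷ 113.2075 mcg/mL = 19.663 mL/hr
Volume infused so far = 19.663 mL/hr × 1.7 hr = 33.4271 mL
Volume remaining = 106 − 33.4271 = 72.5729 mL
New rate:
Dose = 0.7 mcg/kg/min × 70 kg = 49 mcg/min
49 mcg/min × 60 min/hr = 2940 mcg/hr
Rate = 2940 mcg/hr ÷ 113.2075 mcg/mL = 25.97 mL/hr
Time remaining = 72.5729 mL ÷ 25.97 mL/hr = 2.79449 hr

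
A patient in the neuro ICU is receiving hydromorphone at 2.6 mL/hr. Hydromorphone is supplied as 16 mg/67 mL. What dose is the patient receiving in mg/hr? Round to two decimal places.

0.62 mg/hr

Concentration = 16 mg ÷ 67 mL = 0.238806 mg/mL
Drug rate = 2.6 mL/hr × 0.238806 mg/mL = 0.6208955 mg/hr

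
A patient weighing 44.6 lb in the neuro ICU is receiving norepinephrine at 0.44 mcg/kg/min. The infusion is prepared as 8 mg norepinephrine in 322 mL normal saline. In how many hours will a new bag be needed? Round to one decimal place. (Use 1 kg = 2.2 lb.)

Weight = 44.6 lb ÷ 2.2 lb/kg = 20.27273 kg
Dose = 0.44 mcg/kg/min × 20.27273 kg = 8.92 mcg/min
8.92 mcg/min × 60 min/hr = 535.2 mcg/hr
Concentration = 8 mg ÷ 322 mL = 0.02484472 mg/mL = 24.84472 mcg/mL
Rate = 535.2 mcg/hr ÷ 24.84472 mcg/mL = 21.5418 mL/hr
Duration = 322 mL ÷ 21.5418 mL/hr = 14.94768 hr

14.9 hours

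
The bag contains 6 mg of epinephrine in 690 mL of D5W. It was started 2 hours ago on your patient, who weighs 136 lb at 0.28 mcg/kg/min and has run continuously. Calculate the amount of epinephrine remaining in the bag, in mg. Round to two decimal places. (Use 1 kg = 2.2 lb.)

3.92 mg

Weight = 136 lb ÷ 2.2 lb/kg = 61.81818 kg
Dose = 0.28 mcg/kg/min × 61.81818 kg = 17.30909 mcg/min
17.30909 mcg/min × 60 min/hr = 1038.545 mcg/hr
Concentration = 6 mg ÷ 690 mL = 0.008695652 mg/mL = 8.695652 mcg/mL
Rate = 1038.545 mcg/hr ÷ 8.695652 mcg/mL = 119.4327 mL/hr
Volume infused = 119.4327 mL/hr × 2 hr = 238.8655 mL
Volume remaining = 690 − 238.8655 = 451.1345 mL
Drug remaining = 451.1345 mL × 8.695652 mcg/mL = 3922.909 mcg = 3.922909 mg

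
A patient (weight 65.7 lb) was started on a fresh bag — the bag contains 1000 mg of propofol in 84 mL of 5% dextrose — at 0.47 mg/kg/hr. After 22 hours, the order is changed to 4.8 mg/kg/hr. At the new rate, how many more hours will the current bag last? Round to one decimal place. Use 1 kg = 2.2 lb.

Initial rate:
Weight = 65.7 lb ÷ 2.2 lb/kg = 29.86364 kg
Dose = 0.47 mg/kg/hr × 29.86364 kg = 14.03591 mg/hr
Concentration = 1000 mg ÷ 84 mL = 11.90476 mg/mL
Rate = 14.03591 mg/hr ÷ 11.90476 mg/mL = 1.179016 mL/hr
Volume infused so far = 1.179016 mL/hr × 22 hr = 25.93836 mL
Volume remaining = 84 − 25.93836 = 58.06164 mL
New rate:
Dose = 4.8 mg/kg/hr × 29.86364 kg = 143.3455 mg/hr
Rate = 143.3455 mg/hr ÷ 11.90476 mg/mL = 12.04102 mL/hr
Time remaining = 58.06164 mL ÷ 12.04102 mL/hr = 4.821988 hr

4.8 hours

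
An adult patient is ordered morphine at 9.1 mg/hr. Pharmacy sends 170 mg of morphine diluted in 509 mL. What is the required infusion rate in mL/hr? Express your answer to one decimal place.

Concentration = 170 mg ÷ 509 mL = 0.3339882 mg/mL
Rate = 9.1 mg/hr ÷ 0.3339882 mg/mL = 27.24647 mL/hr

27.2 mL/hr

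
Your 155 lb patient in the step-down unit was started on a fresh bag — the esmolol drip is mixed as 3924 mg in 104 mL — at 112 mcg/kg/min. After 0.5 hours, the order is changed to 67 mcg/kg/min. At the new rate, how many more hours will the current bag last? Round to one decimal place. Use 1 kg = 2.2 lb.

13.0 hours

Initial rate:
Weight = 155 lb ÷ 2.2 lb/kg = 70.45455 kg
Dose = 112 mcg/kg/min × 70.45455 kg = 7890.909 mcg/min
7890.909 mcg/min × 60 min/hr = 473454.5 mcg/hr
Concentration = 3924 mg ÷ 104 mL = 37.73077 mg/mL = 37730.77 mcg/mL
Rate = 473454.5 mcg/hr ÷ 37730.77 mcg/mL = 12.54823 mL/hr
Volume infused so far = 12.54823 mL/hr × 0.5 hr = 6.274117 mL
Volume remaining = 104 − 6.274117 = 97.72588 mL
New rate:
Dose = 67 mcg/kg/min × 70.45455 kg = 4720.455 mcg/min
4720.455 mcg/min × 60 min/hr = 283227.3 mcg/hr
Rate = 283227.3 mcg/hr ÷ 37730.77 mcg/mL = 7.506533 mL/hr
Time remaining = 97.72588 mL ÷ 7.506533 mL/hr = 13.01878 hr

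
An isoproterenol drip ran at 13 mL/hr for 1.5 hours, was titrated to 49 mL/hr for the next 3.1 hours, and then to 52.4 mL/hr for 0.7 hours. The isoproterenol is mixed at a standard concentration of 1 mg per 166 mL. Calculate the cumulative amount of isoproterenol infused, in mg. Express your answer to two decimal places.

Concentration = 1 mg ÷ 166 mL = 0.006024096 mg/mL
Stage 1: 13 mL/hr × 1.5 hr = 19.5 mL → 19.5 mL × 0.006024096 mg/mL = 0.1174699 mg
Stage 2: 49 mL/hr × 3.1 hr = 151.9 mL → 151.9 mL × 0.006024096 mg/mL = 0.9150602 mg
Stage 3: 52.4 mL/hr × 0.7 hr = 36.68 mL → 36.68 mL × 0.006024096 mg/mL = 0.2209639 mg
Total = 0.1174699 + 0.9150602 + 0.2209639 = 1.253494 mg

1.25 mg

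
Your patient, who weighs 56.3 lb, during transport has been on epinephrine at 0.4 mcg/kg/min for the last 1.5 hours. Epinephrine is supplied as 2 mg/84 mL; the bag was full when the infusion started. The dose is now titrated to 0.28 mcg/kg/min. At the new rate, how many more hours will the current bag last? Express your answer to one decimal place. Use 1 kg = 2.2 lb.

Initial rate:
Weight = 56.3 lb ÷ 2.2 lb/kg = 25.59091 kg
Dose = 0.4 mcg/kg/min × 25.59091 kg = 10.23636 mcg/min
10.23636 mcg/min × 60 min/hr = 614.1818 mcg/hr
Concentration = 2 mg ÷ 84 mL = 0.02380952 mg/mL = 23.80952 mcg/mL
Rate = 614.1818 mcg/hr ÷ 23.80952 mcg/mL = 25.79564 mL/hr
Volume infused so far = 25.79564 mL/hr × 1.5 hr = 38.69345 mL
Volume remaining = 84 − 38.69345 = 45.30655 mL
New rate:
Dose = 0.28 mcg/kg/min × 25.59091 kg = 7.165455 mcg/min
7.165455 mcg/min × 60 min/hr = 429.9273 mcg/hr
Rate = 429.9273 mcg/hr ÷ 23.80952 mcg/mL = 18.05695 mL/hr
Time remaining = 45.30655 mL ÷ 18.05695 mL/hr = 2.509092 hr

2.5 hours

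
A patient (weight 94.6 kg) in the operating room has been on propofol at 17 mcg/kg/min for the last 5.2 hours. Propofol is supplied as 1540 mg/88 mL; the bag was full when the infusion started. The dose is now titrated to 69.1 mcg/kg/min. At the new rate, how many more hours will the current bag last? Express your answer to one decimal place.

2.6 hours

Initial rate:
Dose = 17 mcg/kg/min × 94.6 kg = 1608.2 mcg/min
1608.2 mcg/min × 60 min/hr = 96492 mcg/hr
Concentration = 1540 mg ÷ 88 mL = 17.5 mg/mL = 17500 mcg/mL
Rate = 96492 mcg/hr ÷ 17500 mcg/mL = 5.513829 mL/hr
Volume infused so far = 5.513829 mL/hr × 5.2 hr = 28.67191 mL
Volume remaining = 88 − 28.67191 = 59.32809 mL
New rate:
Dose = 69.1 mcg/kg/min × 94.6 kg = 6536.86 mcg/min
6536.86 mcg/min × 60 min/hr = 392211.6 mcg/hr
Rate = 392211.6 mcg/hr ÷ 17500 mcg/mL = 22.41209 mL/hr
Time remaining = 59.32809 mL ÷ 22.41209 mL/hr = 2.647147 hr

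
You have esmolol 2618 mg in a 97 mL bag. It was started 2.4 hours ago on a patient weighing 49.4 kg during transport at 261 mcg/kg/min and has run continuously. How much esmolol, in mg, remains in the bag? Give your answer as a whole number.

Dose = 261 mcg/kg/min × 49.4 kg = 12893.4 mcg/min
12893.4 mcg/min × 60 min/hr = 773604 mcg/hr
Concentration = 2618 mg ÷ 97 mL = 26.98969 mg/mL = 26989.69 mcg/mL
Rate = 773604 mcg/hr ÷ 26989.69 mcg/mL = 28.66294 mL/hr
Volume infused = 28.66294 mL/hr × 2.4 hr = 68.79107 mL
Volume remaining = 97 − 68.79107 = 28.20893 mL
Drug remaining = 28.20893 mL × 26989.69 mcg/mL = 761350.4 mcg = 761.3504 mg

761 mg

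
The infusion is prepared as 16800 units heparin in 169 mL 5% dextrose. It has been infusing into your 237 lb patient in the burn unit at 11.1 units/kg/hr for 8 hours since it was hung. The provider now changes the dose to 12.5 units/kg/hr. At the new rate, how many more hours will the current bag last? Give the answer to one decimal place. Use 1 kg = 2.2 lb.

Initial rate:
Weight = 237 lb ÷ 2.2 lb/kg = 107.7273 kg
Dose = 11.1 units/kg/hr × 107.7273 kg = 1195.773 units/hr
Concentration = 16800 units ÷ 169 mL = 99.40828 units/mL
Rate = 1195.773 units/hr ÷ 99.40828 units/mL = 12.0289 mL/hr
Volume infused so far = 12.0289 mL/hr × 8 hr = 96.23123 mL
Volume remaining = 169 − 96.23123 = 72.76877 mL
New rate:
Dose = 12.5 units/kg/hr × 107.7273 kg = 1346.591 units/hr
Rate = 1346.591 units/hr ÷ 99.40828 units/mL = 13.54606 mL/hr
Time remaining = 72.76877 mL ÷ 13.54606 mL/hr = 5.371949 hr

5.4 hours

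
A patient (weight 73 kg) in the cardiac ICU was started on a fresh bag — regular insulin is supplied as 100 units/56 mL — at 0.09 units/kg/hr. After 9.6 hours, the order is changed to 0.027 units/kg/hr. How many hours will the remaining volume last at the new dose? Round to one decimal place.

18.7 hours

Initial rate:
Dose = 0.09 units/kg/hr × 73 kg = 6.57 units/hr
Concentration = 100 units ÷ 56 mL = 1.785714 units/mL
Rate = 6.57 units/hr ÷ 1.785714 units/mL = 3.6792 mL/hr
Volume infused so far = 3.6792 mL/hr × 9.6 hr = 35.32032 mL
Volume remaining = 56 − 35.32032 = 20.67968 mL
New rate:
Dose = 0.027 units/kg/hr × 73 kg = 1.971 units/hr
Rate = 1.971 units/hr ÷ 1.785714 units/mL = 1.10376 mL/hr
Time remaining = 20.67968 mL ÷ 1.10376 mL/hr = 18.73567 hr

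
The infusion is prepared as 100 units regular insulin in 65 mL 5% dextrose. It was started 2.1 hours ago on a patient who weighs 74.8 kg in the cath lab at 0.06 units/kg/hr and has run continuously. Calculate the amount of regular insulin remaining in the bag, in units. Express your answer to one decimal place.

Dose = 0.06 units/kg/hr × 74.8 kg = 4.488 units/hr
Concentration = 100 units ÷ 65 mL = 1.538462 units/mL
Rate = 4.488 units/hr ÷ 1.538462 units/mL = 2.9172 mL/hr
Volume infused = 2.9172 mL/hr × 2.1 hr = 6.12612 mL
Volume remaining = 65 − 6.12612 = 58.87388 mL
Drug remaining = 58.87388 mL × 1.538462 units/mL = 90.5752 units

90.6 units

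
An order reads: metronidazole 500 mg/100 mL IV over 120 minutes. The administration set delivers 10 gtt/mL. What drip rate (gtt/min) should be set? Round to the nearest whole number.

100 mL ÷ (120 min) = 0.8333333 mL/min
0.8333333 mL/min × 10 gtt/mL = 8.333333 gtt/min

8 gtt/min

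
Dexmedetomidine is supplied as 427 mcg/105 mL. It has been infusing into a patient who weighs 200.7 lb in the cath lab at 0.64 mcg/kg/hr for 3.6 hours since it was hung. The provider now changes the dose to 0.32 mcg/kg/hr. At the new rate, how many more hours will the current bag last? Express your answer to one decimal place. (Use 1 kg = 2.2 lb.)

Initial rate:
Weight = 200.7 lb ÷ 2.2 lb/kg = 91.22727 kg
Dose = 0.64 mcg/kg/hr × 91.22727 kg = 58.38545 mcg/hr
Concentration = 427 mcg ÷ 105 mL = 4.066667 mcg/mL
Rate = 58.38545 mcg/hr ÷ 4.066667 mcg/mL = 14.35708 mL/hr
Volume infused so far = 14.35708 mL/hr × 3.6 hr = 51.68548 mL
Volume remaining = 105 − 51.68548 = 53.31452 mL
New rate:
Dose = 0.32 mcg/kg/hr × 91.22727 kg = 29.19273 mcg/hr
Rate = 29.19273 mcg/hr ÷ 4.066667 mcg/mL = 7.178539 mL/hr
Time remaining = 53.31452 mL ÷ 7.178539 mL/hr = 7.426931 hr

7.4 hours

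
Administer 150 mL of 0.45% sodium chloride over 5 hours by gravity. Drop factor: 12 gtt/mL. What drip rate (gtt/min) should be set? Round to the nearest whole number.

150 mL ÷ (5 hr × 60 = 300 min) = 0.5 mL/min
0.5 mL/min × 12 gtt/mL = 6 gtt/min

6 gtt/min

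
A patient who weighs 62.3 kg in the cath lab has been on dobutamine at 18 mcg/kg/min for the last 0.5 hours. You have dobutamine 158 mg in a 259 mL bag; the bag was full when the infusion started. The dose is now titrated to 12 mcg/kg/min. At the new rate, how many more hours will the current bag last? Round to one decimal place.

Initial rate:
Dose = 18 mcg/kg/min × 62.3 kg = 1121.4 mcg/min
1121.4 mcg/min × 60 min/hr = 67284 mcg/hr
Concentration = 158 mg ÷ 259 mL = 0.6100386 mg/mL = 610.0386 mcg/mL
Rate = 67284 mcg/hr ÷ 610.0386 mcg/mL = 110.2947 mL/hr
Volume infused so far = 110.2947 mL/hr × 0.5 hr = 55.14733 mL
Volume remaining = 259 − 55.14733 = 203.8527 mL
New rate:
Dose = 12 mcg/kg/min × 62.3 kg = 747.6 mcg/min
747.6 mcg/min × 60 min/hr = 44856 mcg/hr
Rate = 44856 mcg/hr ÷ 610.0386 mcg/mL = 73.52977 mL/hr
Time remaining = 203.8527 mL ÷ 73.52977 mL/hr = 2.772383 hr

2.8 hours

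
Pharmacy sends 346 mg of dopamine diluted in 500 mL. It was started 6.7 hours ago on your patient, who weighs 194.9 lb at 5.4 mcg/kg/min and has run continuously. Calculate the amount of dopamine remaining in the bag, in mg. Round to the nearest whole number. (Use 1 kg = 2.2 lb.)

154 mg

Weight = 194.9 lb ÷ 2.2 lb/kg = 88.59091 kg
Dose = 5.4 mcg/kg/min × 88.59091 kg = 478.3909 mcg/min
478.3909 mcg/min × 60 min/hr = 28703.45 mcg/hr
Concentration = 346 mg ÷ 500 mL = 0.692 mg/mL = 692 mcg/mL
Rate = 28703.45 mcg/hr ÷ 692 mcg/mL = 41.47898 mL/hr
Volume infused = 41.47898 mL/hr × 6.7 hr = 277.9092 mL
Volume remaining = 500 − 277.9092 = 222.0908 mL
Drug remaining = 222.0908 mL × 692 mcg/mL = 153686.9 mcg = 153.6869 mg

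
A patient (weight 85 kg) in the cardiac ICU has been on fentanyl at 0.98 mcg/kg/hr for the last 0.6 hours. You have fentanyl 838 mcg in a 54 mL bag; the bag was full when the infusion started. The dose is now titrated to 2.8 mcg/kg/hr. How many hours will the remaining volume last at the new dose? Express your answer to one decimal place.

Initial rate:
Dose = 0.98 mcg/kg/hr × 85 kg = 83.3 mcg/hr
Concentration = 838 mcg ÷ 54 mL = 15.51852 mcg/mL
Rate = 83.3 mcg/hr ÷ 15.51852 mcg/mL = 5.36778 mL/hr
Volume infused so far = 5.36778 mL/hr × 0.6 hr = 3.220668 mL
Volume remaining = 54 − 3.220668 = 50.77933 mL
New rate:
Dose = 2.8 mcg/kg/hr × 85 kg = 238 mcg/hr
Rate = 238 mcg/hr ÷ 15.51852 mcg/mL = 15.33652 mL/hr
Time remaining = 50.77933 mL ÷ 15.33652 mL/hr = 3.311008 hr

3.3 hours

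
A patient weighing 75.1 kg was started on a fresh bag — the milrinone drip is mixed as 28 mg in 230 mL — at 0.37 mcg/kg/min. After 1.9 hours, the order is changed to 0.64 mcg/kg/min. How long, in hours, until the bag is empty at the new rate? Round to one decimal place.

Initial rate:
Dose = 0.37 mcg/kg/min × 75.1 kg = 27.787 mcg/min
27.787 mcg/min × 60 min/hr = 1667.22 mcg/hr
Concentration = 28 mg ÷ 230 mL = 0.1217391 mg/mL = 121.7391 mcg/mL
Rate = 1667.22 mcg/hr ÷ 121.7391 mcg/mL = 13.69502 mL/hr
Volume infused so far = 13.69502 mL/hr × 1.9 hr = 26.02054 mL
Volume remaining = 230 − 26.02054 = 203.9795 mL
New rate:
Dose = 0.64 mcg/kg/min × 75.1 kg = 48.064 mcg/min
48.064 mcg/min × 60 min/hr = 2883.84 mcg/hr
Rate = 2883.84 mcg/hr ÷ 121.7391 mcg/mL = 23.68869 mL/hr
Time remaining = 203.9795 mL ÷ 23.68869 mL/hr = 8.610839 hr

8.6 hours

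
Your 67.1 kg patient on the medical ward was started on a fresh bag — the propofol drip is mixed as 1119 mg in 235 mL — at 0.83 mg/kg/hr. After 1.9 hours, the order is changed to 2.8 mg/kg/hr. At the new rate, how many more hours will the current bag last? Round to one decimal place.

5.4 hours

Initial rate:
Dose = 0.83 mg/kg/hr × 67.1 kg = 55.693 mg/hr
Concentration = 1119 mg ÷ 235 mL = 4.761702 mg/mL
Rate = 55.693 mg/hr ÷ 4.761702 mg/mL = 11.69603 mL/hr
Volume infused so far = 11.69603 mL/hr × 1.9 hr = 22.22245 mL
Volume remaining = 235 − 22.22245 = 212.7775 mL
New rate:
Dose = 2.8 mg/kg/hr × 67.1 kg = 187.88 mg/hr
Rate = 187.88 mg/hr ÷ 4.761702 mg/mL = 39.45648 mL/hr
Time remaining = 212.7775 mL ÷ 39.45648 mL/hr = 5.392715 hr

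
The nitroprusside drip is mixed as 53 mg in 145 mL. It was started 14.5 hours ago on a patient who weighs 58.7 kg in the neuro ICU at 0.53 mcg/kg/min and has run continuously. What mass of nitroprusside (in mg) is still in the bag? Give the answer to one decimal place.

25.9 mg

Dose = 0.53 mcg/kg/min × 58.7 kg = 31.111 mcg/min
31.111 mcg/min × 60 min/hr = 1866.66 mcg/hr
Concentration = 53 mg ÷ 145 mL = 0.3655172 mg/mL = 365.5172 mcg/mL
Rate = 1866.66 mcg/hr ÷ 365.5172 mcg/mL = 5.1069 mL/hr
Volume infused = 5.1069 mL/hr × 14.5 hr = 74.05005 mL
Volume remaining = 145 − 74.05005 = 70.94995 mL
Drug remaining = 70.94995 mL × 365.5172 mcg/mL = 25933.43 mcg = 25.93343 mg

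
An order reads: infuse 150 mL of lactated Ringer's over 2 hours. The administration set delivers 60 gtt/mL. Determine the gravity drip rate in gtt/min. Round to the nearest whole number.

75 gtt/min

150 mL ÷ (2 hr × 60 = 120 min) = 1.25 mL/min
1.25 mL/min × 60 gtt/mL = 75 gtt/min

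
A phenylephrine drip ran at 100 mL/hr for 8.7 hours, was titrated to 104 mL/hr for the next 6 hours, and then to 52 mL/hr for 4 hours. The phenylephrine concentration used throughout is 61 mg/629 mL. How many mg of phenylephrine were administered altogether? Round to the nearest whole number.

Concentration = 61 mg ÷ 629 mL = 0.09697933 mg/mL
Stage 1: 100 mL/hr × 8.7 hr = 870 mL → 870 mL × 0.09697933 mg/mL = 84.37202 mg
Stage 2: 104 mL/hr × 6 hr = 624 mL → 624 mL × 0.09697933 mg/mL = 60.5151 mg
Stage 3: 52 mL/hr × 4 hr = 208 mL → 208 mL × 0.09697933 mg/mL = 20.1717 mg
Total = 84.37202 + 60.5151 + 20.1717 = 165.0588 mg

165 mg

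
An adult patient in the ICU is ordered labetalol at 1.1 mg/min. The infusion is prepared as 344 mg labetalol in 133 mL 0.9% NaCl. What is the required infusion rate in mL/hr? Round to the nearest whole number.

26 mL/hr

1.1 mg/min × 60 min/hr = 66 mg/hr
Concentration = 344 mg ÷ 133 mL = 2.586466 mg/mL
Rate = 66 mg/hr ÷ 2.586466 mg/mL = 25.51744 mL/hr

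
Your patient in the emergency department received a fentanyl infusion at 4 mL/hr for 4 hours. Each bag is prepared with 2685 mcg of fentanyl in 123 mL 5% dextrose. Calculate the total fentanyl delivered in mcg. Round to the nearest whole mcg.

349 mcg

Concentration = 2685 mcg ÷ 123 mL = 21.82927 mcg/mL
Drug rate = 4 mL/hr × 21.82927 mcg/mL = 87.31707 mcg/hr
Total = 87.31707 mcg/hr × 4 hr = 349.2683 mcg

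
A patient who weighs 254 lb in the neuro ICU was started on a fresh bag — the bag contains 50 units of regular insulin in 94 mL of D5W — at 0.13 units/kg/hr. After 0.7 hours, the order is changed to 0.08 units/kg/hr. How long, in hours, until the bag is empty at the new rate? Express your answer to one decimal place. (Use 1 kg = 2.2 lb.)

4.3 hours

Initial rate:
Weight = 254 lb ÷ 2.2 lb/kg = 115.4545 kg
Dose = 0.13 units/kg/hr × 115.4545 kg = 15.00909 units/hr
Concentration = 50 units ÷ 94 mL = 0.5319149 units/mL
Rate = 15.00909 units/hr ÷ 0.5319149 units/mL = 28.21709 mL/hr
Volume infused so far = 28.21709 mL/hr × 0.7 hr = 19.75196 mL
Volume remaining = 94 − 19.75196 = 74.24804 mL
New rate:
Dose = 0.08 units/kg/hr × 115.4545 kg = 9.236364 units/hr
Rate = 9.236364 units/hr ÷ 0.5319149 units/mL = 17.36436 mL/hr
Time remaining = 74.24804 mL ÷ 17.36436 mL/hr = 4.275886 hr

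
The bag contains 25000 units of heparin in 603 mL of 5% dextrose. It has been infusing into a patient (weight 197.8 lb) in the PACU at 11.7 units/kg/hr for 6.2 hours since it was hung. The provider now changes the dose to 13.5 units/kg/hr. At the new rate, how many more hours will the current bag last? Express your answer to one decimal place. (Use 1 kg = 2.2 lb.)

Initial rate:
Weight = 197.8 lb ÷ 2.2 lb/kg = 89.90909 kg
Dose = 11.7 units/kg/hr × 89.90909 kg = 1051.936 units/hr
Concentration = 25000 units ÷ 603 mL = 41.45937 units/mL
Rate = 1051.936 units/hr ÷ 41.45937 units/mL = 25.37271 mL/hr
Volume infused so far = 25.37271 mL/hr × 6.2 hr = 157.3108 mL
Volume remaining = 603 − 157.3108 = 445.6892 mL
New rate:
Dose = 13.5 units/kg/hr × 89.90909 kg = 1213.773 units/hr
Rate = 1213.773 units/hr ÷ 41.45937 units/mL = 29.2762 mL/hr
Time remaining = 445.6892 mL ÷ 29.2762 mL/hr = 15.2236 hr

15.2 hours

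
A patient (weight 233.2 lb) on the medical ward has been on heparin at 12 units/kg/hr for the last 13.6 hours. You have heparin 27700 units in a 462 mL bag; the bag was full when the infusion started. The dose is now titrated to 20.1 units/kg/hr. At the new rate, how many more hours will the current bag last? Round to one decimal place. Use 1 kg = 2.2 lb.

4.9 hours

Initial rate:
Weight = 233.2 lb ÷ 2.2 lb/kg = 106 kg
Dose = 12 units/kg/hr × 106 kg = 1272 units/hr
Concentration = 27700 units ÷ 462 mL = 59.95671 units/mL
Rate = 1272 units/hr ÷ 59.95671 units/mL = 21.21531 mL/hr
Volume infused so far = 21.21531 mL/hr × 13.6 hr = 288.5282 mL
Volume remaining = 462 − 288.5282 = 173.4718 mL
New rate:
Dose = 20.1 units/kg/hr × 106 kg = 2130.6 units/hr
Rate = 2130.6 units/hr ÷ 59.95671 units/mL = 35.53564 mL/hr
Time remaining = 173.4718 mL ÷ 35.53564 mL/hr = 4.88163 hr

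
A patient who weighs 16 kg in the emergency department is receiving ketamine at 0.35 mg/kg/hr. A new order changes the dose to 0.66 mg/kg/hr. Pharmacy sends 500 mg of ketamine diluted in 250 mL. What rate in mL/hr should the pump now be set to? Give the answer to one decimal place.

5.3 mL/hr

Dose = 0.66 mg/kg/hr × 16 kg = 10.56 mg/hr
Concentration = 500 mg ÷ 250 mL = 2 mg/mL
Rate = 10.56 mg/hr ÷ 2 mg/mL = 5.28 mL/hr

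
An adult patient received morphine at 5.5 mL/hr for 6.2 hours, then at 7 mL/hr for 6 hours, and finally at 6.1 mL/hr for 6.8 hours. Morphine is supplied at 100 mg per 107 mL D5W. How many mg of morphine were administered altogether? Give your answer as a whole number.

Concentration = 100 mg ÷ 107 mL = 0.9345794 mg/mL
Stage 1: 5.5 mL/hr × 6.2 hr = 34.1 mL → 34.1 mL × 0.9345794 mg/mL = 31.86916 mg
Stage 2: 7 mL/hr × 6 hr = 42 mL → 42 mL × 0.9345794 mg/mL = 39.25234 mg
Stage 3: 6.1 mL/hr × 6.8 hr = 41.48 mL → 41.48 mL × 0.9345794 mg/mL = 38.76636 mg
Total = 31.86916 + 39.25234 + 38.76636 = 109.8879 mg

110 mg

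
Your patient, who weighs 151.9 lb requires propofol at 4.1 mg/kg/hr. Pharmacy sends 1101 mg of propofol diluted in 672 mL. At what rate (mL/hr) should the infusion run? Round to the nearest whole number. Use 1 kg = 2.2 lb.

Weight = 151.9 lb ÷ 2.2 lb/kg = 69.04545 kg
Dose = 4.1 mg/kg/hr × 69.04545 kg = 283.0864 mg/hr
Concentration = 1101 mg ÷ 672 mL = 1.638393 mg/mL
Rate = 283.0864 mg/hr ÷ 1.638393 mg/mL = 172.783 mL/hr

173 mL/hr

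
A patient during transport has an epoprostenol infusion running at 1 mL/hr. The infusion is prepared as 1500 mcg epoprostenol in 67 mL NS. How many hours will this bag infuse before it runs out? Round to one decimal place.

Duration = 67 mL ÷ 1 mL/hr = 67 hr

67.0 hours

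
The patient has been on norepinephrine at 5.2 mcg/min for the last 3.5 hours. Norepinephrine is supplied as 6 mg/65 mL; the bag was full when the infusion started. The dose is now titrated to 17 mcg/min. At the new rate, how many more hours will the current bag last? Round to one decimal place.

4.8 hours

Initial rate:
5.2 mcg/min × 60 min/hr = 312 mcg/hr
Concentration = 6 mg ÷ 65 mL = 0.09230769 mg/mL = 92.30769 mcg/mL
Rate = 312 mcg/hr ÷ 92.30769 mcg/mL = 3.38 mL/hr
Volume infused so far = 3.38 mL/hr × 3.5 hr = 11.83 mL
Volume remaining = 65 − 11.83 = 53.17 mL
New rate:
17 mcg/min × 60 min/hr = 1020 mcg/hr
Rate = 1020 mcg/hr ÷ 92.30769 mcg/mL = 11.05 mL/hr
Time remaining = 53.17 mL ÷ 11.05 mL/hr = 4.811765 hr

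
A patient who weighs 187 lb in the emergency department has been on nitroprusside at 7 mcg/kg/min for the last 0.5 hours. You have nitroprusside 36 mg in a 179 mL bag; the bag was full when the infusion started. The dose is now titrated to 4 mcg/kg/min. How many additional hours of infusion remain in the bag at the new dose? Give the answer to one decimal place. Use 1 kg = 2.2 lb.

0.9 hours

Initial rate:
Weight = 187 lb ÷ 2.2 lb/kg = 85 kg
Dose = 7 mcg/kg/min × 85 kg = 595 mcg/min
595 mcg/min × 60 min/hr = 35700 mcg/hr
Concentration = 36 mg ÷ 179 mL = 0.2011173 mg/mL = 201.1173 mcg/mL
Rate = 35700 mcg/hr ÷ 201.1173 mcg/mL = 177.5083 mL/hr
Volume infused so far = 177.5083 mL/hr × 0.5 hr = 88.75417 mL
Volume remaining = 179 − 88.75417 = 90.24583 mL
New rate:
Dose = 4 mcg/kg/min × 85 kg = 340 mcg/min
340 mcg/min × 60 min/hr = 20400 mcg/hr
Rate = 20400 mcg/hr ÷ 201.1173 mcg/mL = 101.4333 mL/hr
Time remaining = 90.24583 mL ÷ 101.4333 mL/hr = 0.8897059 hr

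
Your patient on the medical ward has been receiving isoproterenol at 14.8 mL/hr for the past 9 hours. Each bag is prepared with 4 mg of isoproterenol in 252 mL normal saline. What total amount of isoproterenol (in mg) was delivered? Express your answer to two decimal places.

2.11 mg

Concentration = 4 mg ÷ 252 mL = 0.01587302 mg/mL = 15.87302 mcg/mL
Drug rate = 14.8 mL/hr × 15.87302 mcg/mL = 234.9206 mcg/hr
Total = 234.9206 mcg/hr × 9 hr = 2114.286 mcg = 2.114286 mg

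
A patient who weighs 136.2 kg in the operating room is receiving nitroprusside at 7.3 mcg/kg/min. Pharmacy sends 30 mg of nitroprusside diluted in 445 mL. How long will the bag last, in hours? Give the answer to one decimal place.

Dose = 7.3 mcg/kg/min × 136.2 kg = 994.26 mcg/min
994.26 mcg/min × 60 min/hr = 59655.6 mcg/hr
Concentration = 30 mg ÷ 445 mL = 0.06741573 mg/mL = 67.41573 mcg/mL
Rate = 59655.6 mcg/hr ÷ 67.41573 mcg/mL = 884.8914 mL/hr
Duration = 445 mL ÷ 884.8914 mL/hr = 0.5028866 hr

0.5 hours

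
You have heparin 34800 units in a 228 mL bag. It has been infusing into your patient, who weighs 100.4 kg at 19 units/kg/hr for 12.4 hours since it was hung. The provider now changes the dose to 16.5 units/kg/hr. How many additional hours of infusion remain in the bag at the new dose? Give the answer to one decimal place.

Initial rate:
Dose = 19 units/kg/hr × 100.4 kg = 1907.6 units/hr
Concentration = 34800 units ÷ 228 mL = 152.6316 units/mL
Rate = 1907.6 units/hr ÷ 152.6316 units/mL = 12.49807 mL/hr
Volume infused so far = 12.49807 mL/hr × 12.4 hr = 154.9761 mL
Volume remaining = 228 − 154.9761 = 73.02394 mL
New rate:
Dose = 16.5 units/kg/hr × 100.4 kg = 1656.6 units/hr
Rate = 1656.6 units/hr ÷ 152.6316 units/mL = 10.85359 mL/hr
Time remaining = 73.02394 mL ÷ 10.85359 mL/hr = 6.728094 hr

6.7 hours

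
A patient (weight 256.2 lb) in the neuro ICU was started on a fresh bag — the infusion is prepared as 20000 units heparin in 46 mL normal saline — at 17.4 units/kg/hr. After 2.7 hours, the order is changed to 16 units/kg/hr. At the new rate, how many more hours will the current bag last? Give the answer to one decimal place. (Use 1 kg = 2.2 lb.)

7.8 hours

Initial rate:
Weight = 256.2 lb ÷ 2.2 lb/kg = 116.4545 kg
Dose = 17.4 units/kg/hr × 116.4545 kg = 2026.309 units/hr
Concentration = 20000 units ÷ 46 mL = 434.7826 units/mL
Rate = 2026.309 units/hr ÷ 434.7826 units/mL = 4.660511 mL/hr
Volume infused so far = 4.660511 mL/hr × 2.7 hr = 12.58338 mL
Volume remaining = 46 − 12.58338 = 33.41662 mL
New rate:
Dose = 16 units/kg/hr × 116.4545 kg = 1863.273 units/hr
Rate = 1863.273 units/hr ÷ 434.7826 units/mL = 4.285527 mL/hr
Time remaining = 33.41662 mL ÷ 4.285527 mL/hr = 7.797552 hr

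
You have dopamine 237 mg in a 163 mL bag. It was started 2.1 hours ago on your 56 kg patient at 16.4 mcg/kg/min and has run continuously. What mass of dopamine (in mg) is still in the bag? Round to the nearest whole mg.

Dose = 16.4 mcg/kg/min × 56 kg = 918.4 mcg/min
918.4 mcg/min × 60 min/hr = 55104 mcg/hr
Concentration = 237 mg ÷ 163 mL = 1.453988 mg/mL = 1453.988 mcg/mL
Rate = 55104 mcg/hr ÷ 1453.988 mcg/mL = 37.89853 mL/hr
Volume infused = 37.89853 mL/hr × 2.1 hr = 79.58692 mL
Volume remaining = 163 − 79.58692 = 83.41308 mL
Drug remaining = 83.41308 mL × 1453.988 mcg/mL = 121281.6 mcg = 121.2816 mg

121 mg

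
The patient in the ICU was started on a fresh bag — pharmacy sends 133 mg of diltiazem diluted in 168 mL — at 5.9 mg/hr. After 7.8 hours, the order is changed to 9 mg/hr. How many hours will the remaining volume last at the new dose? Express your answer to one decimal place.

Initial rate:
Concentration = 133 mg ÷ 168 mL = 0.7916667 mg/mL
Rate = 5.9 mg/hr ÷ 0.7916667 mg/mL = 7.452632 mL/hr
Volume infused so far = 7.452632 mL/hr × 7.8 hr = 58.13053 mL
Volume remaining = 168 − 58.13053 = 109.8695 mL
New rate:
Rate = 9 mg/hr ÷ 0.7916667 mg/mL = 11.36842 mL/hr
Time remaining = 109.8695 mL ÷ 11.36842 mL/hr = 9.664444 hr

9.7 hours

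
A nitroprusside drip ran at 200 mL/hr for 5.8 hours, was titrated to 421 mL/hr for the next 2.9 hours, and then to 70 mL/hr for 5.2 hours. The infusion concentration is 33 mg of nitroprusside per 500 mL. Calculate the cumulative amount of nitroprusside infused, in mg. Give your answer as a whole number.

181 mg

Concentration = 33 mg ÷ 500 mL = 0.066 mg/mL
Stage 1: 200 mL/hr × 5.8 hr = 1160 mL → 1160 mL × 0.066 mg/mL = 76.56 mg
Stage 2: 421 mL/hr × 2.9 hr = 1220.9 mL → 1220.9 mL × 0.066 mg/mL = 80.5794 mg
Stage 3: 70 mL/hr × 5.2 hr = 364 mL → 364 mL × 0.066 mg/mL = 24.024 mg
Total = 76.56 + 80.5794 + 24.024 = 181.1634 mg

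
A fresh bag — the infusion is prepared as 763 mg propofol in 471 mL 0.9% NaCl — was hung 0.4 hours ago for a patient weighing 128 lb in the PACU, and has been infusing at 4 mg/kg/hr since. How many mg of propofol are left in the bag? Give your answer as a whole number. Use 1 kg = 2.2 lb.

Weight = 128 lb ÷ 2.2 lb/kg = 58.18182 kg
Dose = 4 mg/kg/hr × 58.18182 kg = 232.7273 mg/hr
Concentration = 763 mg ÷ 471 mL = 1.619958 mg/mL
Rate = 232.7273 mg/hr ÷ 1.619958 mg/mL = 143.6626 mL/hr
Volume infused = 143.6626 mL/hr × 0.4 hr = 57.46503 mL
Volume remaining = 471 − 57.46503 = 413.535 mL
Drug remaining = 413.535 mL × 1.619958 mg/mL = 669.9091 mg

670 mg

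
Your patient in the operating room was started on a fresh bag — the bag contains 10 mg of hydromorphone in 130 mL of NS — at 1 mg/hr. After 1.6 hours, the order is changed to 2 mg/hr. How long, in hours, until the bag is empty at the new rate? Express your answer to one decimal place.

Initial rate:
Concentration = 10 mg ÷ 130 mL = 0.07692308 mg/mL
Rate = 1 mg/hr ÷ 0.07692308 mg/mL = 13 mL/hr
Volume infused so far = 13 mL/hr × 1.6 hr = 20.8 mL
Volume remaining = 130 − 20.8 = 109.2 mL
New rate:
Rate = 2 mg/hr ÷ 0.07692308 mg/mL = 26 mL/hr
Time remaining = 109.2 mL ÷ 26 mL/hr = 4.2 hr

4.2 hours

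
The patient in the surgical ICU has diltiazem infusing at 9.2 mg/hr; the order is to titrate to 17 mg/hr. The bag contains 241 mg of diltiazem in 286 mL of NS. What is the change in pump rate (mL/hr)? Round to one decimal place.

At the current dose:
Concentration = 241 mg ÷ 286 mL = 0.8426573 mg/mL
Rate = 9.2 mg/hr ÷ 0.8426573 mg/mL = 10.91784 mL/hr
At the new dose:
Rate = 17 mg/hr ÷ 0.8426573 mg/mL = 20.17427 mL/hr
Change = 20.17427 − 10.91784 = 9.256432 mL/hr → 9.256432 mL/hr increase

9.3 mL/hr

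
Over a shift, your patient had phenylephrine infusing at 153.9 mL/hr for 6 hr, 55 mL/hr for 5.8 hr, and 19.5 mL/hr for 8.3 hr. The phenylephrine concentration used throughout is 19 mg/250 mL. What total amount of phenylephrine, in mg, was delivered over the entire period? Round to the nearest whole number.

107 mg

Concentration = 19 mg ÷ 250 mL = 0.076 mg/mL
Stage 1: 153.9 mL/hr × 6 hr = 923.4 mL → 923.4 mL × 0.076 mg/mL = 70.1784 mg
Stage 2: 55 mL/hr × 5.8 hr = 319 mL → 319 mL × 0.076 mg/mL = 24.244 mg
Stage 3: 19.5 mL/hr × 8.3 hr = 161.85 mL → 161.85 mL × 0.076 mg/mL = 12.3006 mg
Total = 70.1784 + 24.244 + 12.3006 = 106.723 mg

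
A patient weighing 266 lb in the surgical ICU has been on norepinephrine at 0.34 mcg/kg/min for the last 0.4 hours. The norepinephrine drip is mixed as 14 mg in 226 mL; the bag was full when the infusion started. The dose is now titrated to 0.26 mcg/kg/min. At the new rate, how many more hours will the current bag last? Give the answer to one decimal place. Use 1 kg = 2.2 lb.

6.9 hours

Initial rate:
Weight = 266 lb ÷ 2.2 lb/kg = 120.9091 kg
Dose = 0.34 mcg/kg/min × 120.9091 kg = 41.10909 mcg/min
41.10909 mcg/min × 60 min/hr = 2466.545 mcg/hr
Concentration = 14 mg ÷ 226 mL = 0.0619469 mg/mL = 61.9469 mcg/mL
Rate = 2466.545 mcg/hr ÷ 61.9469 mcg/mL = 39.81709 mL/hr
Volume infused so far = 39.81709 mL/hr × 0.4 hr = 15.92684 mL
Volume remaining = 226 − 15.92684 = 210.0732 mL
New rate:
Dose = 0.26 mcg/kg/min × 120.9091 kg = 31.43636 mcg/min
31.43636 mcg/min × 60 min/hr = 1886.182 mcg/hr
Rate = 1886.182 mcg/hr ÷ 61.9469 mcg/mL = 30.44836 mL/hr
Time remaining = 210.0732 mL ÷ 30.44836 mL/hr = 6.899325 hr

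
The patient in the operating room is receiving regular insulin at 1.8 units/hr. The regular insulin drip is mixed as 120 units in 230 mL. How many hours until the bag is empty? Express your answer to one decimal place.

66.7 hours

Concentration = 120 units ÷ 230 mL = 0.5217391 units/mL
Rate = 1.8 units/hr ÷ 0.5217391 units/mL = 3.45 mL/hr
Duration = 230 mL ÷ 3.45 mL/hr = 66.66667 hr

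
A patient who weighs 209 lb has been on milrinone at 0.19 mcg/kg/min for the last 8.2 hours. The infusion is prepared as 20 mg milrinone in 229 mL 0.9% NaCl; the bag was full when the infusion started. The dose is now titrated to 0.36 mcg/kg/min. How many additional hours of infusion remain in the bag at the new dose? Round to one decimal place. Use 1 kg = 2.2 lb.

Initial rate:
Weight = 209 lb ÷ 2.2 lb/kg = 95 kg
Dose = 0.19 mcg/kg/min × 95 kg = 18.05 mcg/min
18.05 mcg/min × 60 min/hr = 1083 mcg/hr
Concentration = 20 mg ÷ 229 mL = 0.08733624 mg/mL = 87.33624 mcg/mL
Rate = 1083 mcg/hr ÷ 87.33624 mcg/mL = 12.40035 mL/hr
Volume infused so far = 12.40035 mL/hr × 8.2 hr = 101.6829 mL
Volume remaining = 229 − 101.6829 = 127.3171 mL
New rate:
Dose = 0.36 mcg/kg/min × 95 kg = 34.2 mcg/min
34.2 mcg/min × 60 min/hr = 2052 mcg/hr
Rate = 2052 mcg/hr ÷ 87.33624 mcg/mL = 23.4954 mL/hr
Time remaining = 127.3171 mL ÷ 23.4954 mL/hr = 5.418811 hr

5.4 hours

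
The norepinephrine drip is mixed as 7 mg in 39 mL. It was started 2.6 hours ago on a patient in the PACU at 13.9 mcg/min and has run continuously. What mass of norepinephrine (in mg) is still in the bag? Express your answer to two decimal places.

4.83 mg

13.9 mcg/min × 60 min/hr = 834 mcg/hr
Concentration = 7 mg ÷ 39 mL = 0.1794872 mg/mL = 179.4872 mcg/mL
Rate = 834 mcg/hr ÷ 179.4872 mcg/mL = 4.646571 mL/hr
Volume infused = 4.646571 mL/hr × 2.6 hr = 12.08109 mL
Volume remaining = 39 − 12.08109 = 26.91891 mL
Drug remaining = 26.91891 mL × 179.4872 mcg/mL = 4831.6 mcg = 4.8316 mg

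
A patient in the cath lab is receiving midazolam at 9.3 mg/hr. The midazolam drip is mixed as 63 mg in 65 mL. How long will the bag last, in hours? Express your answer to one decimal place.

Concentration = 63 mg ÷ 65 mL = 0.9692308 mg/mL
Rate = 9.3 mg/hr ÷ 0.9692308 mg/mL = 9.595238 mL/hr
Duration = 65 mL ÷ 9.595238 mL/hr = 6.774194 hr

6.8 hours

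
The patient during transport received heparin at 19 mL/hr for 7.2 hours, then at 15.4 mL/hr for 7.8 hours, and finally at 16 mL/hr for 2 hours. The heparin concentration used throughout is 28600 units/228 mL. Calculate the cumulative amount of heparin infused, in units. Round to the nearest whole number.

Concentration = 28600 units ÷ 228 mL = 125.4386 units/mL
Stage 1: 19 mL/hr × 7.2 hr = 136.8 mL → 136.8 mL × 125.4386 units/mL = 17160 units
Stage 2: 15.4 mL/hr × 7.8 hr = 120.12 mL → 120.12 mL × 125.4386 units/mL = 15067.68 units
Stage 3: 16 mL/hr × 2 hr = 32 mL → 32 mL × 125.4386 units/mL = 4014.035 units
Total = 17160 + 15067.68 + 4014.035 = 36241.72 units

36242 units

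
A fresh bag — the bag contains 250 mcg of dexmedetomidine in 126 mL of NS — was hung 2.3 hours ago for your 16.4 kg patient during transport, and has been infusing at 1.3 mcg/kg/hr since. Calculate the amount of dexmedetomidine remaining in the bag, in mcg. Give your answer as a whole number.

Dose = 1.3 mcg/kg/hr × 16.4 kg = 21.32 mcg/hr
Concentration = 250 mcg ÷ 126 mL = 1.984127 mcg/mL
Rate = 21.32 mcg/hr ÷ 1.984127 mcg/mL = 10.74528 mL/hr
Volume infused = 10.74528 mL/hr × 2.3 hr = 24.71414 mL
Volume remaining = 126 − 24.71414 = 101.2859 mL
Drug remaining = 101.2859 mL × 1.984127 mcg/mL = 200.964 mcg

201 mcg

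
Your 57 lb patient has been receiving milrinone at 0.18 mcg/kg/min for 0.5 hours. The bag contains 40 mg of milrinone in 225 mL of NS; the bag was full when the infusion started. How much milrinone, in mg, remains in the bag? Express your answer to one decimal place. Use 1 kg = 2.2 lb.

Weight = 57 lb ÷ 2.2 lb/kg = 25.90909 kg
Dose = 0.18 mcg/kg/min × 25.90909 kg = 4.663636 mcg/min
4.663636 mcg/min × 60 min/hr = 279.8182 mcg/hr
Concentration = 40 mg ÷ 225 mL = 0.1777778 mg/mL = 177.7778 mcg/mL
Rate = 279.8182 mcg/hr ÷ 177.7778 mcg/mL = 1.573977 mL/hr
Volume infused = 1.573977 mL/hr × 0.5 hr = 0.7869886 mL
Volume remaining = 225 − 0.7869886 = 224.213 mL
Drug remaining = 224.213 mL × 177.7778 mcg/mL = 39860.09 mcg = 39.86009 mg

39.9 mg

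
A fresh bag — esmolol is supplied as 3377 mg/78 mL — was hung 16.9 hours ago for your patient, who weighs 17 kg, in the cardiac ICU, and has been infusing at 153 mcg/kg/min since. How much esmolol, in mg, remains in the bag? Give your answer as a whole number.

740 mg

Dose = 153 mcg/kg/min × 17 kg = 2601 mcg/min
2601 mcg/min × 60 min/hr = 156060 mcg/hr
Concentration = 3377 mg ÷ 78 mL = 43.29487 mg/mL = 43294.87 mcg/mL
Rate = 156060 mcg/hr ÷ 43294.87 mcg/mL = 3.604584 mL/hr
Volume infused = 3.604584 mL/hr × 16.9 hr = 60.91747 mL
Volume remaining = 78 − 60.91747 = 17.08253 mL
Drug remaining = 17.08253 mL × 43294.87 mcg/mL = 739586 mcg = 739.586 mg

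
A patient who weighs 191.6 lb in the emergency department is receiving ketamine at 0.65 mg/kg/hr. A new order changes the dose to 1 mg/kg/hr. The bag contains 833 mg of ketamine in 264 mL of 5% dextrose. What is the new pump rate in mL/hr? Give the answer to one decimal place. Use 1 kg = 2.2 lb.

Weight = 191.6 lb ÷ 2.2 lb/kg = 87.09091 kg
Dose = 1 mg/kg/hr × 87.09091 kg = 87.09091 mg/hr
Concentration = 833 mg ÷ 264 mL = 3.155303 mg/mL
Rate = 87.09091 mg/hr ÷ 3.155303 mg/mL = 27.60144 mL/hr

27.6 mL/hr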